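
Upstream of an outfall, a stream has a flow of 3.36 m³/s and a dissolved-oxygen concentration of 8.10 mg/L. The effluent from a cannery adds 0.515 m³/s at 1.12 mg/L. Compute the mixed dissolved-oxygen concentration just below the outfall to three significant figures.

Flow-weighted mixing: C = (Q_r C_r + Q_w C_w)/(Q_r + Q_w)
= (3.36×8.10 + 0.515×1.12)/(3.36 + 0.515) = 27.79/3.875 = 7.172 mg/L.

7.17 mg/L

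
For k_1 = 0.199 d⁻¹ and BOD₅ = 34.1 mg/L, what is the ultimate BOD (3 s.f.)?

BOD₅ = L₀(1 − e^(−5k_1)) ⇒ L₀ = BOD₅ / (1 − e^(−5×0.199))
= 34.1 / (1 − 0.3697) = 34.1 / 0.6303 = 54.10 mg/L.

L₀ ≈ 54.1 mg/L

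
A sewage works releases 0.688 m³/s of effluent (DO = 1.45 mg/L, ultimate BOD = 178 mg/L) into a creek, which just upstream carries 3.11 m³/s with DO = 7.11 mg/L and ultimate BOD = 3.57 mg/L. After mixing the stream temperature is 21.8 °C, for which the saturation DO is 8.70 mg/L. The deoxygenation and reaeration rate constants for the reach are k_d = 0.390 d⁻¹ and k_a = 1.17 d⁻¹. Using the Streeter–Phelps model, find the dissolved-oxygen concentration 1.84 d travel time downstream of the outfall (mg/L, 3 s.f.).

Mixed DO = (3.11×7.11 + 0.688×1.45)/(3.11+0.688) = 23.11/3.798 = 6.085 mg/L.
Mixed L₀ = (3.11×3.57 + 0.688×178)/(3.798) = 133.6/3.798 = 35.17 mg/L.
Initial deficit D₀ = C_s − DO₀ = 8.70 − 6.085 = 2.615 mg/L.
D(1.84) = [0.390×35.17/(1.17−0.390)](e^(−0.390×1.84) − e^(−1.17×1.84)) + 2.615 e^(−1.17×1.84)
= 17.58 × (0.4879 − 0.1162) + 2.615 × 0.1162 = 6.841 mg/L.
DO = 8.70 − 6.841 = 1.859 mg/L.

DO ≈ 1.86 mg/L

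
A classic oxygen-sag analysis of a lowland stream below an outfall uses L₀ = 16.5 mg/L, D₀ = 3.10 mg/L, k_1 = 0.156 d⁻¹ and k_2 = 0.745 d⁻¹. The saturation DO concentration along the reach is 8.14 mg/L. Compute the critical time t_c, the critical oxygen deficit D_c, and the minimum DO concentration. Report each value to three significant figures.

t_c ≈ 0.557 d; D_c ≈ 3.17 mg/L; min DO ≈ 4.97 mg/L

At the critical point dD/dt = 0, so k_1 L₀ e^(−k_1 t) = k_2 D. Substituting D(t) from the Streeter–Phelps equation and solving for t gives
t_c = ln[(k_2/k_1)(1 − D₀(k_2−k_1)/(k_1 L₀))] / (k_2−k_1).
Here k_2−k_1 = 0.5890 d⁻¹ and 1 − D₀(k_2−k_1)/(k_1 L₀) = 1 − 3.10×0.5890/(0.156×16.5) = 0.2906, so
t_c = ln(4.776 × 0.2906) / 0.5890 = 0.3278 / 0.5890 = 0.5566 d.
D_c = (k_1/k_2) L₀ e^(−k_1 t_c) = (0.156/0.745) × 16.5 × e^(−0.156×0.5566) = 0.2094 × 16.5 × 0.9168 = 3.168 mg/L.
Minimum DO = C_s − D_c = 8.14 − 3.168 = 4.972 mg/L.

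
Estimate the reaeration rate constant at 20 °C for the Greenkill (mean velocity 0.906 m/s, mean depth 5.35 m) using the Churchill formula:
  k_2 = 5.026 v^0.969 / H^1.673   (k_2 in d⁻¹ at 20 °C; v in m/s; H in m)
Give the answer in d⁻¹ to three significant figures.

k_2 ≈ 0.276 d⁻¹

k_2 = 5.026 × 0.906^0.969 / 5.35^1.673 = 5.026 × 0.9088 / 16.54 = 0.2761 d⁻¹.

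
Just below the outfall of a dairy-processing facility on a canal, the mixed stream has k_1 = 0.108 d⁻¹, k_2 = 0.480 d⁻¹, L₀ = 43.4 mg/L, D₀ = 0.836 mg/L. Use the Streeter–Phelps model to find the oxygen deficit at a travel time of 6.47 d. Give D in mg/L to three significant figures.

D ≈ 5.74 mg/L

k_1 L₀/(k_2−k_1) = 0.108×43.4/(0.480−0.108) = 4.687/0.3720 = 12.60 mg/L.
e^(−k_1 t) = e^(−0.108×6.470) = 0.4972; e^(−k_2 t) = e^(−0.480×6.470) = 0.04480.
D = 12.60 × (0.4972 − 0.04480) + 0.836 × 0.04480 = 5.700 + 0.03745 = 5.738 mg/L.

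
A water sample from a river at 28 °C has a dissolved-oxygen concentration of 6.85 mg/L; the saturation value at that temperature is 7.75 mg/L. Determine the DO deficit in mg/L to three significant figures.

D ≈ 0.900 mg/L

D = C_s − C = 7.75 − 6.85 = 0.900 mg/L.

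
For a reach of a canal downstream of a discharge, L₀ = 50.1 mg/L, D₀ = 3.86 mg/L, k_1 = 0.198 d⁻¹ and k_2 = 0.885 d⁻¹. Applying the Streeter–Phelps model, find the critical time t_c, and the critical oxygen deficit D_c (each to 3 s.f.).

With k_2/k_1 = 4.470 and 1 − D₀(k_2−k_1)/(k_1 L₀) = 0.7327,
t_c = ln(4.470 × 0.7327) / (0.885 − 0.198) = ln(3.275) / 0.6870 = 1.186/0.6870 = 1.727 d.
D_c = (k_1/k_2) L₀ e^(−k_1 t_c) = (0.198/0.885) × 50.1 × e^(−0.198×1.727) = 0.2237 × 50.1 × 0.7104 = 7.963 mg/L.

t_c ≈ 1.73 d; D_c ≈ 7.96 mg/L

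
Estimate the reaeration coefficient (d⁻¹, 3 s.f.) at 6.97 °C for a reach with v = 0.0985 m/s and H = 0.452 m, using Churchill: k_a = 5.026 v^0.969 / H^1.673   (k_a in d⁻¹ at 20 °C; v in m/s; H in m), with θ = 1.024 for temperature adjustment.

k_a ≈ 1.47 d⁻¹

k_a(20) = 5.026 × 0.0985^0.969 / 0.452^1.673 = 5.026 × 0.1058 / 0.2649 = 2.008 d⁻¹.
k_a(6.97) = 2.008 × 1.024^(6.97−20) = 2.008 × 0.7342 = 1.474 d⁻¹.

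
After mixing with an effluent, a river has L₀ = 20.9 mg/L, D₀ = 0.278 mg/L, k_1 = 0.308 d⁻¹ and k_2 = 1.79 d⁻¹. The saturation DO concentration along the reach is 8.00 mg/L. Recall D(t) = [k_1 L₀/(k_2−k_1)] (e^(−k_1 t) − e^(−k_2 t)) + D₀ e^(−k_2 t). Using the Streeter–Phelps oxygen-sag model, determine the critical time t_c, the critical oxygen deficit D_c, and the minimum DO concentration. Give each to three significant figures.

With k_2/k_1 = 5.812 and 1 − D₀(k_2−k_1)/(k_1 L₀) = 0.9360,
t_c = ln(5.812 × 0.9360) / (1.79 − 0.308) = ln(5.440) / 1.482 = 1.694/1.482 = 1.143 d.
L(t_c) = L₀ e^(−k_1 t_c) = 20.9 × 0.7033 = 14.70 mg/L, and at the critical point k_2 D_c = k_1 L, so D_c = (0.308/1.79) × 14.70 = 2.529 mg/L.
Minimum DO = C_s − D_c = 8.00 − 2.529 = 5.471 mg/L.

t_c ≈ 1.14 d; D_c ≈ 2.53 mg/L; min DO ≈ 5.47 mg/L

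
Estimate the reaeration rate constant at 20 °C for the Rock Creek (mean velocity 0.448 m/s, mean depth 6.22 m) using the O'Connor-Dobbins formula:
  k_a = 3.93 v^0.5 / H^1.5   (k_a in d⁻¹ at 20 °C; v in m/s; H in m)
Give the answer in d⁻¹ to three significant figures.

k_a ≈ 0.170 d⁻¹

k_a = 3.93 × 0.448^0.5 / 6.22^1.5 = 3.93 × 0.6693 / 15.51 = 0.1696 d⁻¹.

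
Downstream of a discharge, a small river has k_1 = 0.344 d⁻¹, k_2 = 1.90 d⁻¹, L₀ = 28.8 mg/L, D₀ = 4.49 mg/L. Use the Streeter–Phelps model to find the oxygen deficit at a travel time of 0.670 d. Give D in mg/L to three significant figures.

k_1 L₀/(k_2−k_1) = 0.344×28.8/(1.90−0.344) = 9.907/1.556 = 6.367 mg/L.
e^(−k_1 t) = e^(−0.344×0.6700) = 0.7942; e^(−k_2 t) = e^(−1.90×0.6700) = 0.2800.
D = 6.367 × (0.7942 − 0.2800) + 4.49 × 0.2800 = 3.274 + 1.257 = 4.531 mg/L.

D ≈ 4.53 mg/L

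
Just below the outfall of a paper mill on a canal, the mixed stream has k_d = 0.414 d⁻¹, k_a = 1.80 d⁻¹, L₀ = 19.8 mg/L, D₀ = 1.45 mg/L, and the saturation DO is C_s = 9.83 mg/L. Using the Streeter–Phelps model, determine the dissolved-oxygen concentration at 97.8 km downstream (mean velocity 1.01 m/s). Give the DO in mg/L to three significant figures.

Travel time t = x/v = 97.8 km / (1.01 m/s) = 97800 m / 1.01 m/s = 96830 s = 1.121 d.
k_d L₀/(k_a−k_d) = 0.414×19.8/(1.80−0.414) = 8.197/1.386 = 5.914 mg/L.
e^(−k_d t) = e^(−0.414×1.121) = 0.6288; e^(−k_a t) = e^(−1.80×1.121) = 0.1330.
D = 5.914 × (0.6288 − 0.1330) + 1.45 × 0.1330 = 2.932 + 0.1929 = 3.125 mg/L.
DO = C_s − D = 9.83 − 3.125 = 6.705 mg/L.

DO ≈ 6.71 mg/L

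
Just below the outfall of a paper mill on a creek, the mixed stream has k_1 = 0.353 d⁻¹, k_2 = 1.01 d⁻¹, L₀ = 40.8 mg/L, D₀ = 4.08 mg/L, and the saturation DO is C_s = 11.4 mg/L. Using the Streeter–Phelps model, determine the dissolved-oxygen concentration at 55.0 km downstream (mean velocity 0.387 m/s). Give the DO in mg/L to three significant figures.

DO ≈ 2.52 mg/L

Travel time t = x/v = 55.0 km / (0.387 m/s) = 55000 m / 0.387 m/s = 142100 s = 1.645 d.
k_1 L₀/(k_2−k_1) = 0.353×40.8/(1.01−0.353) = 14.40/0.6570 = 21.92 mg/L.
e^(−k_1 t) = e^(−0.353×1.645) = 0.5595; e^(−k_2 t) = e^(−1.01×1.645) = 0.1899.
D = 21.92 × (0.5595 − 0.1899) + 4.08 × 0.1899 = 8.103 + 0.7747 = 8.878 mg/L.
DO = C_s − D = 11.4 − 8.878 = 2.522 mg/L.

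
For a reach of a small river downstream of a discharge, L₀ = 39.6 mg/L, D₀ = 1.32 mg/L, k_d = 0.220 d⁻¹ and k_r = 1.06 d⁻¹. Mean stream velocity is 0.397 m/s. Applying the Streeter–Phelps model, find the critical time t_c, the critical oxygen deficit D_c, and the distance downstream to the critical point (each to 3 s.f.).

t_c ≈ 1.71 d; D_c ≈ 5.64 mg/L; x_c ≈ 58.6 km

At the critical point dD/dt = 0, so k_d L₀ e^(−k_d t) = k_r D. Substituting D(t) from the Streeter–Phelps equation and solving for t gives
t_c = ln[(k_r/k_d)(1 − D₀(k_r−k_d)/(k_d L₀))] / (k_r−k_d).
Here k_r−k_d = 0.8400 d⁻¹ and 1 − D₀(k_r−k_d)/(k_d L₀) = 1 − 1.32×0.8400/(0.220×39.6) = 0.8727, so
t_c = ln(4.818 × 0.8727) / 0.8400 = 1.436 / 0.8400 = 1.710 d.
L(t_c) = L₀ e^(−k_d t_c) = 39.6 × 0.6865 = 27.18 mg/L, and at the critical point k_r D_c = k_d L, so D_c = (0.220/1.06) × 27.18 = 5.642 mg/L.
x_c = v t_c = 0.397 m/s × 1.710 d × 86400 s/d = 58650 m ≈ 58.6 km.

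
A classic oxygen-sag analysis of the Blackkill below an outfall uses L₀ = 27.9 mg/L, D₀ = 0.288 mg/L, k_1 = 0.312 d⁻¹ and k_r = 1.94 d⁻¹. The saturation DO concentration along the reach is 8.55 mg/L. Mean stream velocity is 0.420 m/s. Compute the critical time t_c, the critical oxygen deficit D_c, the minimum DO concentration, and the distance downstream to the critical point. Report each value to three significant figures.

t_c ≈ 1.09 d; D_c ≈ 3.19 mg/L; min DO ≈ 5.36 mg/L; x_c ≈ 39.5 km

t_c = [1/(k_r−k_1)] ln[(k_r/k_1)(1 − D₀(k_r−k_1)/(k_1 L₀))]
= [1/(1.94−0.312)] ln[(1.94/0.312)(1 − 0.288×1.628/(0.312×27.9))]
= (1/1.628) ln[6.218 × 0.9461] = 0.6143 × ln(5.883) = 0.6143 × 1.772 = 1.088 d.
D_c = (k_1/k_r) L₀ e^(−k_1 t_c) = (0.312/1.94) × 27.9 × e^(−0.312×1.088) = 0.1608 × 27.9 × 0.7120 = 3.195 mg/L.
Minimum DO = C_s − D_c = 8.55 − 3.195 = 5.355 mg/L.
x_c = v t_c = 0.420 m/s × 1.088 d × 86400 s/d = 39500 m ≈ 39.5 km.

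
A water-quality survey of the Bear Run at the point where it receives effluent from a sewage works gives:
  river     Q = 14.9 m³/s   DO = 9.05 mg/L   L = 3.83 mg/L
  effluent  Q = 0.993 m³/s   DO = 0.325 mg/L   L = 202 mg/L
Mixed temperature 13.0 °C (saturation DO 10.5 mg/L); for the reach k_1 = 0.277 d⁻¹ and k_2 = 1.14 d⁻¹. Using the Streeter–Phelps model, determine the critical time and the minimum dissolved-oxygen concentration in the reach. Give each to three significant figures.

Mixed DO = (14.9×9.05 + 0.993×0.325)/(14.9+0.993) = 135.2/15.89 = 8.505 mg/L.
Mixed L₀ = (14.9×3.83 + 0.993×202)/(15.89) = 257.7/15.89 = 16.21 mg/L.
Initial deficit D₀ = C_s − DO₀ = 10.5 − 8.505 = 1.995 mg/L.
t_c = (1/0.8630) ln[(1.14/0.277)(1 − 1.995×0.8630/(0.277×16.21))] = 1.159 × ln(2.538) = 1.079 d.
D_c = (0.277/1.14) × 16.21 × e^(−0.277×1.079) = 0.2430 × 16.21 × 0.7416 = 2.921 mg/L.
Minimum DO = 10.5 − 2.921 = 7.579 mg/L.

t_c ≈ 1.08 d; minimum DO ≈ 7.58 mg/L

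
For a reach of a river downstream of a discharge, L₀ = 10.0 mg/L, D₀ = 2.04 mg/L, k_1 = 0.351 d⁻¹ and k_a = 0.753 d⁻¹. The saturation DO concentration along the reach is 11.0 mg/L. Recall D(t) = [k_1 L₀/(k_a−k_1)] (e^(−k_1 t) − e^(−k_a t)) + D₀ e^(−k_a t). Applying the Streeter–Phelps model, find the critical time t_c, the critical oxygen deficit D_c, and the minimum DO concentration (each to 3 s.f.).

t_c ≈ 1.24 d; D_c ≈ 3.02 mg/L; min DO ≈ 7.98 mg/L

t_c = [1/(k_a−k_1)] ln[(k_a/k_1)(1 − D₀(k_a−k_1)/(k_1 L₀))]
= [1/(0.753−0.351)] ln[(0.753/0.351)(1 − 2.04×0.4020/(0.351×10.0))]
= (1/0.4020) ln[2.145 × 0.7664] = 2.488 × ln(1.644) = 2.488 × 0.4972 = 1.237 d.
L(t_c) = L₀ e^(−k_1 t_c) = 10.0 × 0.6478 = 6.478 mg/L, and at the critical point k_a D_c = k_1 L, so D_c = (0.351/0.753) × 6.478 = 3.020 mg/L.
Minimum DO = C_s − D_c = 11.0 − 3.020 = 7.980 mg/L.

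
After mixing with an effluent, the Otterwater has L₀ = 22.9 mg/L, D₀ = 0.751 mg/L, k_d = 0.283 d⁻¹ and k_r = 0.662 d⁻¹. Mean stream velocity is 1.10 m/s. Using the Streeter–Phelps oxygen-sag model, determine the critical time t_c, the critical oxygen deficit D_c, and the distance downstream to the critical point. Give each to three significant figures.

At the critical point dD/dt = 0, so k_d L₀ e^(−k_d t) = k_r D. Substituting D(t) from the Streeter–Phelps equation and solving for t gives
t_c = ln[(k_r/k_d)(1 − D₀(k_r−k_d)/(k_d L₀))] / (k_r−k_d).
Here k_r−k_d = 0.3790 d⁻¹ and 1 − D₀(k_r−k_d)/(k_d L₀) = 1 − 0.751×0.3790/(0.283×22.9) = 0.9561, so
t_c = ln(2.339 × 0.9561) / 0.3790 = 0.8049 / 0.3790 = 2.124 d.
D_c = (k_d/k_r) L₀ e^(−k_d t_c) = (0.283/0.662) × 22.9 × e^(−0.283×2.124) = 0.4275 × 22.9 × 0.5482 = 5.367 mg/L.
x_c = v t_c = 1.10 m/s × 2.124 d × 86400 s/d = 201800 m ≈ 202 km.

t_c ≈ 2.12 d; D_c ≈ 5.37 mg/L; x_c ≈ 202 km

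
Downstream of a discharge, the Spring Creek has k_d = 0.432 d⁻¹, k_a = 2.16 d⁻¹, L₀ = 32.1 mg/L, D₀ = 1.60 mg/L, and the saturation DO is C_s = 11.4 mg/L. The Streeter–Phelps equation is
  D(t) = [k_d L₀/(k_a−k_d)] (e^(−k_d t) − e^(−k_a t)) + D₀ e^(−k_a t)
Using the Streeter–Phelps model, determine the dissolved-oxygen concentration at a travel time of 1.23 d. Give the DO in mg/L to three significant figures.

DO ≈ 7.13 mg/L

k_d L₀/(k_a−k_d) = 0.432×32.1/(2.16−0.432) = 13.87/1.728 = 8.025 mg/L.
e^(−k_d t) = e^(−0.432×1.230) = 0.5878; e^(−k_a t) = e^(−2.16×1.230) = 0.07017.
D = 8.025 × (0.5878 − 0.07017) + 1.60 × 0.07017 = 4.154 + 0.1123 = 4.266 mg/L.
DO = C_s − D = 11.4 − 4.266 = 7.134 mg/L.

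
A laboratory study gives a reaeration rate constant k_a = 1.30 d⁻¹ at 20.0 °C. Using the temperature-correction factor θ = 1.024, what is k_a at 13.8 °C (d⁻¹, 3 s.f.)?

k_a ≈ 1.12 d⁻¹

k_a(T₂) = k_a(T₁) · θ^(T₂−T₁) = 1.30 × 1.024^(13.8−20.0)
= 1.30 × 1.024^-6.20 = 1.30 × 0.8633 = 1.122 d⁻¹.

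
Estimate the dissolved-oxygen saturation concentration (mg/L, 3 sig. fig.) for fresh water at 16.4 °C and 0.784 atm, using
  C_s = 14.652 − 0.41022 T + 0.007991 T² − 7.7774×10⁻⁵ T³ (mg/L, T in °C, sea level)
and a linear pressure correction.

C_s ≈ 7.63 mg/L

At sea level: C_s = 14.652 − 0.41022×16.4 + 0.007991×16.4² − 7.7774×10⁻⁵×16.4³ = 9.731 mg/L.
Pressure correction: C_s' = 9.731 × 0.784 = 7.629 mg/L.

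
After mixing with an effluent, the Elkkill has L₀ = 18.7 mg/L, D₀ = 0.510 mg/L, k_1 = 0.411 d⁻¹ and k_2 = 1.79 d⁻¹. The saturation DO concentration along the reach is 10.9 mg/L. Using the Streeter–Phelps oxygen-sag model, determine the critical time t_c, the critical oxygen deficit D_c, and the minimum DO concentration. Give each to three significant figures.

At the critical point dD/dt = 0, so k_1 L₀ e^(−k_1 t) = k_2 D. Substituting D(t) from the Streeter–Phelps equation and solving for t gives
t_c = ln[(k_2/k_1)(1 − D₀(k_2−k_1)/(k_1 L₀))] / (k_2−k_1).
Here k_2−k_1 = 1.379 d⁻¹ and 1 − D₀(k_2−k_1)/(k_1 L₀) = 1 − 0.510×1.379/(0.411×18.7) = 0.9085, so
t_c = ln(4.355 × 0.9085) / 1.379 = 1.375 / 1.379 = 0.9974 d.
D_c = (k_1/k_2) L₀ e^(−k_1 t_c) = (0.411/1.79) × 18.7 × e^(−0.411×0.9974) = 0.2296 × 18.7 × 0.6637 = 2.850 mg/L.
Minimum DO = C_s − D_c = 10.9 − 2.850 = 8.050 mg/L.

t_c ≈ 0.997 d; D_c ≈ 2.85 mg/L; min DO ≈ 8.05 mg/L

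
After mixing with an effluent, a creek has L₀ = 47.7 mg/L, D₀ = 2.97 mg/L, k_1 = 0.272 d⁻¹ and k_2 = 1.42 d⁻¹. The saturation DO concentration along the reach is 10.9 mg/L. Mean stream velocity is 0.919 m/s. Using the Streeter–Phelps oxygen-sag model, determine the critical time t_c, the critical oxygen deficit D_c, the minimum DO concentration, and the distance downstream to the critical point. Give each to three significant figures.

t_c = [1/(k_2−k_1)] ln[(k_2/k_1)(1 − D₀(k_2−k_1)/(k_1 L₀))]
= [1/(1.42−0.272)] ln[(1.42/0.272)(1 − 2.97×1.148/(0.272×47.7))]
= (1/1.148) ln[5.221 × 0.7372] = 0.8711 × ln(3.849) = 0.8711 × 1.348 = 1.174 d.
L(t_c) = L₀ e^(−k_1 t_c) = 47.7 × 0.7266 = 34.66 mg/L, and at the critical point k_2 D_c = k_1 L, so D_c = (0.272/1.42) × 34.66 = 6.639 mg/L.
Minimum DO = C_s − D_c = 10.9 − 6.639 = 4.261 mg/L.
x_c = v t_c = 0.919 m/s × 1.174 d × 86400 s/d = 93220 m ≈ 93.2 km.

t_c ≈ 1.17 d; D_c ≈ 6.64 mg/L; min DO ≈ 4.26 mg/L; x_c ≈ 93.2 km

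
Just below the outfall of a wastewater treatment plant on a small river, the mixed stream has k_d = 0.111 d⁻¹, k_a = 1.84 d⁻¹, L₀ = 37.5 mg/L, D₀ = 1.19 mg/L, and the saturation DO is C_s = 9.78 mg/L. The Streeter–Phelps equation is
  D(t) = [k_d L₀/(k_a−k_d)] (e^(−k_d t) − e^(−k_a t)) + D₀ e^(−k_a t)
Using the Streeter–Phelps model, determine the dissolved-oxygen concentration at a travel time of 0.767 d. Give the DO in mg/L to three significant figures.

k_d L₀/(k_a−k_d) = 0.111×37.5/(1.84−0.111) = 4.162/1.729 = 2.407 mg/L.
e^(−k_d t) = e^(−0.111×0.7670) = 0.9184; e^(−k_a t) = e^(−1.84×0.7670) = 0.2438.
D = 2.407 × (0.9184 − 0.2438) + 1.19 × 0.2438 = 1.624 + 0.2902 = 1.914 mg/L.
DO = C_s − D = 9.78 − 1.914 = 7.866 mg/L.

DO ≈ 7.87 mg/L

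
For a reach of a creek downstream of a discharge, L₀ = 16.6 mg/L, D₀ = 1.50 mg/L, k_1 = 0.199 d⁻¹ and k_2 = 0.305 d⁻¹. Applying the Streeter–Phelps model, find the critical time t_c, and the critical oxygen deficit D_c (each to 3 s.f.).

t_c = [1/(k_2−k_1)] ln[(k_2/k_1)(1 − D₀(k_2−k_1)/(k_1 L₀))]
= [1/(0.305−0.199)] ln[(0.305/0.199)(1 − 1.50×0.1060/(0.199×16.6))]
= (1/0.1060) ln[1.533 × 0.9519] = 9.434 × ln(1.459) = 9.434 × 0.3777 = 3.563 d.
D_c = (k_1/k_2) L₀ e^(−k_1 t_c) = (0.199/0.305) × 16.6 × e^(−0.199×3.563) = 0.6525 × 16.6 × 0.4921 = 5.330 mg/L.

t_c ≈ 3.56 d; D_c ≈ 5.33 mg/L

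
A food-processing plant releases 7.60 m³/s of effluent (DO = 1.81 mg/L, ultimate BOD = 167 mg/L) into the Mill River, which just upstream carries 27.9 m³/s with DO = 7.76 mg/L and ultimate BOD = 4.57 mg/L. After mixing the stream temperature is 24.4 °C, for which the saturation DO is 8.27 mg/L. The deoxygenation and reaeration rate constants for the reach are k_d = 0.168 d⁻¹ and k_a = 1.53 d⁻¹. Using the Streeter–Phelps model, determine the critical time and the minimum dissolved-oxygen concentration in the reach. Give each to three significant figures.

t_c ≈ 1.29 d; minimum DO ≈ 4.79 mg/L

Mixed DO = (27.9×7.76 + 7.60×1.81)/(27.9+7.60) = 230.3/35.50 = 6.486 mg/L.
Mixed L₀ = (27.9×4.57 + 7.60×167)/(35.50) = 1397/35.50 = 39.34 mg/L.
Initial deficit D₀ = C_s − DO₀ = 8.27 − 6.486 = 1.784 mg/L.
t_c = (1/1.362) ln[(1.53/0.168)(1 − 1.784×1.362/(0.168×39.34))] = 0.7342 × ln(5.760) = 1.286 d.
D_c = (0.168/1.53) × 39.34 × e^(−0.168×1.286) = 0.1098 × 39.34 × 0.8058 = 3.481 mg/L.
Minimum DO = 8.27 − 3.481 = 4.789 mg/L.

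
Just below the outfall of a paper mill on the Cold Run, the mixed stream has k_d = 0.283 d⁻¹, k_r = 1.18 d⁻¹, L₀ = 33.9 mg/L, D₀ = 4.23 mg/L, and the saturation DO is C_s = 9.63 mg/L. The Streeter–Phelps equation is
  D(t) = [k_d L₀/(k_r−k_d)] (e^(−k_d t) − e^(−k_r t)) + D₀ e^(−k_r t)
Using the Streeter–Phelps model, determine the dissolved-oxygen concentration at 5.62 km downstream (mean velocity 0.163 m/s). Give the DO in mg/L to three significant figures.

Travel time t = x/v = 5.62 km / (0.163 m/s) = 5620 m / 0.163 m/s = 34480 s = 0.3991 d.
k_d L₀/(k_r−k_d) = 0.283×33.9/(1.18−0.283) = 9.594/0.8970 = 10.70 mg/L.
e^(−k_d t) = e^(−0.283×0.3991) = 0.8932; e^(−k_r t) = e^(−1.18×0.3991) = 0.6244.
D = 10.70 × (0.8932 − 0.6244) + 4.23 × 0.6244 = 2.874 + 2.641 = 5.516 mg/L.
DO = C_s − D = 9.63 − 5.516 = 4.114 mg/L.

DO ≈ 4.11 mg/L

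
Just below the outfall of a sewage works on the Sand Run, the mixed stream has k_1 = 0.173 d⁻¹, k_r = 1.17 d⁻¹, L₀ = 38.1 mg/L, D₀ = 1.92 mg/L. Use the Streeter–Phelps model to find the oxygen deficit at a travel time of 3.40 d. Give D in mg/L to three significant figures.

k_1 L₀/(k_r−k_1) = 0.173×38.1/(1.17−0.173) = 6.591/0.9970 = 6.611 mg/L.
e^(−k_1 t) = e^(−0.173×3.400) = 0.5553; e^(−k_r t) = e^(−1.17×3.400) = 0.01872.
D = 6.611 × (0.5553 − 0.01872) + 1.92 × 0.01872 = 3.548 + 0.03595 = 3.584 mg/L.

D ≈ 3.58 mg/L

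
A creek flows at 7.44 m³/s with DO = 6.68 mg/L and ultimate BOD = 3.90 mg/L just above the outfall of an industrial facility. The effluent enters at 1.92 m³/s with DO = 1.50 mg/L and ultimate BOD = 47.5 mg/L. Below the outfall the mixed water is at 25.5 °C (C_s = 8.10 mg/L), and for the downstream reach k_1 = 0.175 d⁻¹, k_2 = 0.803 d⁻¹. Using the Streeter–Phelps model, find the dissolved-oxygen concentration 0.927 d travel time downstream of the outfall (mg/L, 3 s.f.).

Mixed DO = (7.44×6.68 + 1.92×1.50)/(7.44+1.92) = 52.58/9.360 = 5.617 mg/L.
Mixed L₀ = (7.44×3.90 + 1.92×47.5)/(9.360) = 120.2/9.360 = 12.84 mg/L.
Initial deficit D₀ = C_s − DO₀ = 8.10 − 5.617 = 2.483 mg/L.
D(0.927) = [0.175×12.84/(0.803−0.175)](e^(−0.175×0.927) − e^(−0.803×0.927)) + 2.483 e^(−0.803×0.927)
= 3.579 × (0.8502 − 0.4750) + 2.483 × 0.4750 = 2.522 mg/L.
DO = 8.10 − 2.522 = 5.578 mg/L.

DO ≈ 5.58 mg/L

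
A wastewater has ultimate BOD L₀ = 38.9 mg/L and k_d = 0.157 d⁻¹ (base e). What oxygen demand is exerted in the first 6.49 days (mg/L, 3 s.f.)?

y ≈ 24.9 mg/L

y_t = L₀(1 − e^(−k_d t)) = 38.9 × (1 − e^(−0.157×6.49))
= 38.9 × (1 − 0.3610) = 38.9 × 0.6390 = 24.86 mg/L.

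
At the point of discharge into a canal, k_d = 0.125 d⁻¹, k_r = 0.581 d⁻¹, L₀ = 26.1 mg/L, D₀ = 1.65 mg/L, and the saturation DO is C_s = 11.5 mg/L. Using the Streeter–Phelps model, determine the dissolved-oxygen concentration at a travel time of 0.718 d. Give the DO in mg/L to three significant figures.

k_d L₀/(k_r−k_d) = 0.125×26.1/(0.581−0.125) = 3.263/0.4560 = 7.155 mg/L.
e^(−k_d t) = e^(−0.125×0.7180) = 0.9142; e^(−k_r t) = e^(−0.581×0.7180) = 0.6589.
D = 7.155 × (0.9142 − 0.6589) + 1.65 × 0.6589 = 1.826 + 1.087 = 2.913 mg/L.
DO = C_s − D = 11.5 − 2.913 = 8.587 mg/L.

DO ≈ 8.59 mg/L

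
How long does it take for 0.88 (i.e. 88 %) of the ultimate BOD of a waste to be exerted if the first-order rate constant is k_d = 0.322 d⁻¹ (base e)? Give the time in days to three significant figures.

t ≈ 6.58 d

y/L₀ = 1 − e^(−k_d t) = 0.88 ⇒ e^(−k_d t) = 0.120
t = −ln(0.120) / 0.322 = 2.120 / 0.322 = 6.585 d.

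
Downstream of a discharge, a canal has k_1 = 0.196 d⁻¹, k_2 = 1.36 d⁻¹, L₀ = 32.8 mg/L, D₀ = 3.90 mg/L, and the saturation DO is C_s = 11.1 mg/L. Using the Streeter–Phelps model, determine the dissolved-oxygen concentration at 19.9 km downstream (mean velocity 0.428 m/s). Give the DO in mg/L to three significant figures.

Travel time t = x/v = 19.9 km / (0.428 m/s) = 19900 m / 0.428 m/s = 46500 s = 0.5381 d.
k_1 L₀/(k_2−k_1) = 0.196×32.8/(1.36−0.196) = 6.429/1.164 = 5.523 mg/L.
e^(−k_1 t) = e^(−0.196×0.5381) = 0.8999; e^(−k_2 t) = e^(−1.36×0.5381) = 0.4810.
D = 5.523 × (0.8999 − 0.4810) + 3.90 × 0.4810 = 2.314 + 1.876 = 4.189 mg/L.
DO = C_s − D = 11.1 − 4.189 = 6.911 mg/L.

DO ≈ 6.91 mg/L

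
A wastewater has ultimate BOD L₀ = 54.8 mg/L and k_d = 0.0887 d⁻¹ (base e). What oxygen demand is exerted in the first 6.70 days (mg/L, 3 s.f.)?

y_t = L₀(1 − e^(−k_d t)) = 54.8 × (1 − e^(−0.0887×6.70))
= 54.8 × (1 − 0.5520) = 54.8 × 0.4480 = 24.55 mg/L.

y ≈ 24.6 mg/L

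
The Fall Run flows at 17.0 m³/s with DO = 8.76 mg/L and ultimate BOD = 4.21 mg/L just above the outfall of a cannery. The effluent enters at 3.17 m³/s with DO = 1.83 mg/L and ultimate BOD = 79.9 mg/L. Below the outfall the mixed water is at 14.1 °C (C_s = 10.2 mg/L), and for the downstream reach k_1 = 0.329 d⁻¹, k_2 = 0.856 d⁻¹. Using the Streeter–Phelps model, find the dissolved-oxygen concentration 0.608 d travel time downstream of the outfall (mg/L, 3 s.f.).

DO ≈ 6.44 mg/L

Mixed DO = (17.0×8.76 + 3.17×1.83)/(17.0+3.17) = 154.7/20.17 = 7.671 mg/L.
Mixed L₀ = (17.0×4.21 + 3.17×79.9)/(20.17) = 324.9/20.17 = 16.11 mg/L.
Initial deficit D₀ = C_s − DO₀ = 10.2 − 7.671 = 2.529 mg/L.
D(0.608) = [0.329×16.11/(0.856−0.329)](e^(−0.329×0.608) − e^(−0.856×0.608)) + 2.529 e^(−0.856×0.608)
= 10.05 × (0.8187 − 0.5943) + 2.529 × 0.5943 = 3.760 mg/L.
DO = 10.2 − 3.760 = 6.440 mg/L.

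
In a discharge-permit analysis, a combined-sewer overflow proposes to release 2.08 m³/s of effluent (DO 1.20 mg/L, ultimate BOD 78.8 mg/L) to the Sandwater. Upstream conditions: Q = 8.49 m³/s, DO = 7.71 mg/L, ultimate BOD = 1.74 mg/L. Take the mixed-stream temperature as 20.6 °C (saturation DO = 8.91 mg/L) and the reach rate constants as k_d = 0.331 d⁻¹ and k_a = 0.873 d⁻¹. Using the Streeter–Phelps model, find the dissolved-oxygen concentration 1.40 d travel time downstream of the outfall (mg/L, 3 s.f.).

DO ≈ 4.73 mg/L

Mixed DO = (8.49×7.71 + 2.08×1.20)/(8.49+2.08) = 67.95/10.57 = 6.429 mg/L.
Mixed L₀ = (8.49×1.74 + 2.08×78.8)/(10.57) = 178.7/10.57 = 16.90 mg/L.
Initial deficit D₀ = C_s − DO₀ = 8.91 − 6.429 = 2.481 mg/L.
D(1.40) = [0.331×16.90/(0.873−0.331)](e^(−0.331×1.40) − e^(−0.873×1.40)) + 2.481 e^(−0.873×1.40)
= 10.32 × (0.6291 − 0.2946) + 2.481 × 0.2946 = 4.185 mg/L.
DO = 8.91 − 4.185 = 4.725 mg/L.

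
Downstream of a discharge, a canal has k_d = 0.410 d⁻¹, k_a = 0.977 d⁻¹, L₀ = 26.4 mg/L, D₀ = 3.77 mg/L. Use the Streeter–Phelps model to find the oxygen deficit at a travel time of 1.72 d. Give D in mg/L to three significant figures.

D ≈ 6.58 mg/L

k_d L₀/(k_a−k_d) = 0.410×26.4/(0.977−0.410) = 10.82/0.5670 = 19.09 mg/L.
e^(−k_d t) = e^(−0.410×1.720) = 0.4940; e^(−k_a t) = e^(−0.977×1.720) = 0.1863.
D = 19.09 × (0.4940 − 0.1863) + 3.77 × 0.1863 = 5.874 + 0.7023 = 6.577 mg/L.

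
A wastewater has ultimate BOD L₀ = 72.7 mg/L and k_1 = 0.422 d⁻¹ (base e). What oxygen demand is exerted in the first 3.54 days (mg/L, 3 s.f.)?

y_t = L₀(1 − e^(−k_1 t)) = 72.7 × (1 − e^(−0.422×3.54))
= 72.7 × (1 − 0.2245) = 72.7 × 0.7755 = 56.38 mg/L.

y ≈ 56.4 mg/L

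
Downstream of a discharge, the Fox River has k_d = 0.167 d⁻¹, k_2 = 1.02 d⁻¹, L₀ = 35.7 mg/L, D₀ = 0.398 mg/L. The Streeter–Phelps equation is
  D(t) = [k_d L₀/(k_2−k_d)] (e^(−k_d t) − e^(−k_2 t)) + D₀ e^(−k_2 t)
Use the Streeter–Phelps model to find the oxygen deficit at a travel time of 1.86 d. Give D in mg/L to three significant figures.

D ≈ 4.13 mg/L

k_d L₀/(k_2−k_d) = 0.167×35.7/(1.02−0.167) = 5.962/0.8530 = 6.989 mg/L.
e^(−k_d t) = e^(−0.167×1.860) = 0.7330; e^(−k_2 t) = e^(−1.02×1.860) = 0.1500.
D = 6.989 × (0.7330 − 0.1500) + 0.398 × 0.1500 = 4.075 + 0.05970 = 4.135 mg/L.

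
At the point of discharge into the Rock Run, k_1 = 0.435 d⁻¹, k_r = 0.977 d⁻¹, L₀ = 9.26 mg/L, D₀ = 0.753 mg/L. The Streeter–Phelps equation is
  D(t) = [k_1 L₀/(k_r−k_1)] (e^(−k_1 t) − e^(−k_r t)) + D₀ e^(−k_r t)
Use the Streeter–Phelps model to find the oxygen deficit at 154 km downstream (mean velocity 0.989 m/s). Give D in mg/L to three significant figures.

Travel time t = x/v = 154 km / (0.989 m/s) = 154000 m / 0.989 m/s = 155700 s = 1.802 d.
k_1 L₀/(k_r−k_1) = 0.435×9.26/(0.977−0.435) = 4.028/0.5420 = 7.432 mg/L.
e^(−k_1 t) = e^(−0.435×1.802) = 0.4566; e^(−k_r t) = e^(−0.977×1.802) = 0.1719.
D = 7.432 × (0.4566 − 0.1719) + 0.753 × 0.1719 = 2.116 + 0.1294 = 2.245 mg/L.

D ≈ 2.25 mg/L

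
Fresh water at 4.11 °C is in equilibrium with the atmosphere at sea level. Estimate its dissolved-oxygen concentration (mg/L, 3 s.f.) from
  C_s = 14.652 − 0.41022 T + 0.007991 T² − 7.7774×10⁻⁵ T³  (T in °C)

C_s = 14.652 − 0.41022×4.11 + 0.007991×4.11² − 7.7774×10⁻⁵×4.11³ = 13.10 mg/L.

C_s ≈ 13.1 mg/L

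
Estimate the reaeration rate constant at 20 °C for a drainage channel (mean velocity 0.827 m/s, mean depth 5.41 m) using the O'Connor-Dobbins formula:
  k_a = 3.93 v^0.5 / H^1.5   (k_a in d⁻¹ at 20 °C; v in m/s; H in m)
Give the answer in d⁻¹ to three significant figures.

k_a ≈ 0.284 d⁻¹

k_a = 3.93 × 0.827^0.5 / 5.41^1.5 = 3.93 × 0.9094 / 12.58 = 0.2840 d⁻¹.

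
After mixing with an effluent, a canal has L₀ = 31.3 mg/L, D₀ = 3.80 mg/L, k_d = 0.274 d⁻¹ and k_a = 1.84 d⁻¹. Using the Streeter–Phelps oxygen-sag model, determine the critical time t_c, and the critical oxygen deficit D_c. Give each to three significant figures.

t_c ≈ 0.460 d; D_c ≈ 4.11 mg/L

With k_a/k_d = 6.715 and 1 − D₀(k_a−k_d)/(k_d L₀) = 0.3061,
t_c = ln(6.715 × 0.3061) / (1.84 − 0.274) = ln(2.056) / 1.566 = 0.7206/1.566 = 0.4602 d.
D_c = (k_d/k_a) L₀ e^(−k_d t_c) = (0.274/1.84) × 31.3 × e^(−0.274×0.4602) = 0.1489 × 31.3 × 0.8815 = 4.109 mg/L.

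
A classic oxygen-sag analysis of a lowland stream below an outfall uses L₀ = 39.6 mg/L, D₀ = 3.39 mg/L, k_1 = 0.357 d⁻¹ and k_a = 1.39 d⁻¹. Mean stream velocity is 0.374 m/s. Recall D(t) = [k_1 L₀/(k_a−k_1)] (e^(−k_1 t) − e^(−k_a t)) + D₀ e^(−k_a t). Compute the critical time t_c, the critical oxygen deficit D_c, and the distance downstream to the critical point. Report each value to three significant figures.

t_c = [1/(k_a−k_1)] ln[(k_a/k_1)(1 − D₀(k_a−k_1)/(k_1 L₀))]
= [1/(1.39−0.357)] ln[(1.39/0.357)(1 − 3.39×1.033/(0.357×39.6))]
= (1/1.033) ln[3.894 × 0.7523] = 0.9681 × ln(2.929) = 0.9681 × 1.075 = 1.040 d.
L(t_c) = L₀ e^(−k_1 t_c) = 39.6 × 0.6898 = 27.31 mg/L, and at the critical point k_a D_c = k_1 L, so D_c = (0.357/1.39) × 27.31 = 7.015 mg/L.
x_c = v t_c = 0.374 m/s × 1.040 d × 86400 s/d = 33620 m ≈ 33.6 km.

t_c ≈ 1.04 d; D_c ≈ 7.02 mg/L; x_c ≈ 33.6 km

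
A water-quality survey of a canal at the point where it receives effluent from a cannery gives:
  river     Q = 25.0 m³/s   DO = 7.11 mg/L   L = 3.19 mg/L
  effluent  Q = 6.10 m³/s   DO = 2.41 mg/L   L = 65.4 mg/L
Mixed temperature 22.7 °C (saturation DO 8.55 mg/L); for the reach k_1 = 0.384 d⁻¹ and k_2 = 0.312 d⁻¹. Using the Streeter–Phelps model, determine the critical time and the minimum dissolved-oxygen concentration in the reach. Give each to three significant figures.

Mixed DO = (25.0×7.11 + 6.10×2.41)/(25.0+6.10) = 192.5/31.10 = 6.188 mg/L.
Mixed L₀ = (25.0×3.19 + 6.10×65.4)/(31.10) = 478.7/31.10 = 15.39 mg/L.
Initial deficit D₀ = C_s − DO₀ = 8.55 − 6.188 = 2.362 mg/L.
t_c = (1/-0.07200) ln[(0.312/0.384)(1 − 2.362×-0.07200/(0.384×15.39))] = -13.89 × ln(0.8359) = 2.490 d.
D_c = (0.384/0.312) × 15.39 × e^(−0.384×2.490) = 1.231 × 15.39 × 0.3844 = 7.282 mg/L.
Minimum DO = 8.55 − 7.282 = 1.268 mg/L.

t_c ≈ 2.49 d; minimum DO ≈ 1.27 mg/L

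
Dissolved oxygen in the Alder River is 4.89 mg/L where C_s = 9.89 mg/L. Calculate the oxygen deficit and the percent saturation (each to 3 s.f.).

D = C_s − C = 9.89 − 4.89 = 5.00 mg/L.
% saturation = 4.89/9.89 × 100 = 49.4 %.

D ≈ 5.00 mg/L; 49.4 % saturation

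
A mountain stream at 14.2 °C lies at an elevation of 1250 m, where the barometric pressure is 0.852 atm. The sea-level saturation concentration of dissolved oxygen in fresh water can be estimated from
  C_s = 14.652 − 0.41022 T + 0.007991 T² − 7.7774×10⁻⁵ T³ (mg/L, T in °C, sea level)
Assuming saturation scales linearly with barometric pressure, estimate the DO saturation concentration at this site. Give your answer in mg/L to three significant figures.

At sea level: C_s = 14.652 − 0.41022×14.2 + 0.007991×14.2² − 7.7774×10⁻⁵×14.2³ = 10.22 mg/L.
Pressure correction: C_s' = 10.22 × 0.852 = 8.704 mg/L.

C_s ≈ 8.70 mg/L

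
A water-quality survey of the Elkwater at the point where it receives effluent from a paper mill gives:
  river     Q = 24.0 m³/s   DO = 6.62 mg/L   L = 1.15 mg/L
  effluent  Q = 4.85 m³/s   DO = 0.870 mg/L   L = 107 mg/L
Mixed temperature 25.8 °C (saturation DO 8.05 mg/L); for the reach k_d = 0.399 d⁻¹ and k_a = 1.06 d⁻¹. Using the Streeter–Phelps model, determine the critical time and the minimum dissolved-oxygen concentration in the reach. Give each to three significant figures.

Mixed DO = (24.0×6.62 + 4.85×0.870)/(24.0+4.85) = 163.1/28.85 = 5.653 mg/L.
Mixed L₀ = (24.0×1.15 + 4.85×107)/(28.85) = 546.5/28.85 = 18.94 mg/L.
Initial deficit D₀ = C_s − DO₀ = 8.05 − 5.653 = 2.397 mg/L.
t_c = (1/0.6610) ln[(1.06/0.399)(1 − 2.397×0.6610/(0.399×18.94))] = 1.513 × ln(2.100) = 1.122 d.
D_c = (0.399/1.06) × 18.94 × e^(−0.399×1.122) = 0.3764 × 18.94 × 0.6390 = 4.557 mg/L.
Minimum DO = 8.05 − 4.557 = 3.493 mg/L.

t_c ≈ 1.12 d; minimum DO ≈ 3.49 mg/L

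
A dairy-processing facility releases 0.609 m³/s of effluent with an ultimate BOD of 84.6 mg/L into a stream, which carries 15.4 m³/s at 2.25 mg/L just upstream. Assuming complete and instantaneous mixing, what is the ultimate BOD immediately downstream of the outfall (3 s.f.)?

5.38 mg/L

Flow-weighted mixing: C = (Q_r C_r + Q_w C_w)/(Q_r + Q_w)
= (15.4×2.25 + 0.609×84.6)/(15.4 + 0.609) = 86.17/16.01 = 5.383 mg/L.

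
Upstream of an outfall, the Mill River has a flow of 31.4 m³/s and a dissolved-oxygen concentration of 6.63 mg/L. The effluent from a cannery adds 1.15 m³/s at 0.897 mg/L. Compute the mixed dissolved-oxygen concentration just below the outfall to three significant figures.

6.43 mg/L

Flow-weighted mixing: C = (Q_r C_r + Q_w C_w)/(Q_r + Q_w)
= (31.4×6.63 + 1.15×0.897)/(31.4 + 1.15) = 209.2/32.55 = 6.427 mg/L.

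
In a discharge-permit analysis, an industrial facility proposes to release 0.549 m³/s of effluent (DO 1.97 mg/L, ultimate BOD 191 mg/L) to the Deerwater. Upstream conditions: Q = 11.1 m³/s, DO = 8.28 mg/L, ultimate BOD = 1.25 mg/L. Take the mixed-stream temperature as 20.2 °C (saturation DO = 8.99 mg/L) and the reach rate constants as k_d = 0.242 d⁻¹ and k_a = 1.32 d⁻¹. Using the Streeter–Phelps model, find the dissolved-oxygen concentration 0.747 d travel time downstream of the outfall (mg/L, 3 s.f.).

DO ≈ 7.56 mg/L

Mixed DO = (11.1×8.28 + 0.549×1.97)/(11.1+0.549) = 92.99/11.65 = 7.983 mg/L.
Mixed L₀ = (11.1×1.25 + 0.549×191)/(11.65) = 118.7/11.65 = 10.19 mg/L.
Initial deficit D₀ = C_s − DO₀ = 8.99 − 7.983 = 1.007 mg/L.
D(0.747) = [0.242×10.19/(1.32−0.242)](e^(−0.242×0.747) − e^(−1.32×0.747)) + 1.007 e^(−1.32×0.747)
= 2.288 × (0.8346 − 0.3731) + 1.007 × 0.3731 = 1.432 mg/L.
DO = 8.99 − 1.432 = 7.558 mg/L.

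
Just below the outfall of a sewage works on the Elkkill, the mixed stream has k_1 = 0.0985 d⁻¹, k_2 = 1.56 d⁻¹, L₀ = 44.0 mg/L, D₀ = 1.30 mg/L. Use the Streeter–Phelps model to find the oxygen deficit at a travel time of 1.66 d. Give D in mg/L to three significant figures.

k_1 L₀/(k_2−k_1) = 0.0985×44.0/(1.56−0.0985) = 4.334/1.462 = 2.965 mg/L.
e^(−k_1 t) = e^(−0.0985×1.660) = 0.8492; e^(−k_2 t) = e^(−1.56×1.660) = 0.07505.
D = 2.965 × (0.8492 − 0.07505) + 1.30 × 0.07505 = 2.296 + 0.09757 = 2.393 mg/L.

D ≈ 2.39 mg/L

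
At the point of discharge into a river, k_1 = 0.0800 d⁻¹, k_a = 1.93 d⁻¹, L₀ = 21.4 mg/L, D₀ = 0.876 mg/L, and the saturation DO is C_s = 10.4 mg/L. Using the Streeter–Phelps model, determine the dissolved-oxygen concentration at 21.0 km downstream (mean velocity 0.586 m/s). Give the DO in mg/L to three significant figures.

DO ≈ 9.53 mg/L

Travel time t = x/v = 21.0 km / (0.586 m/s) = 21000 m / 0.586 m/s = 35840 s = 0.4148 d.
k_1 L₀/(k_a−k_1) = 0.0800×21.4/(1.93−0.0800) = 1.712/1.850 = 0.9254 mg/L.
e^(−k_1 t) = e^(−0.0800×0.4148) = 0.9674; e^(−k_a t) = e^(−1.93×0.4148) = 0.4491.
D = 0.9254 × (0.9674 − 0.4491) + 0.876 × 0.4491 = 0.4796 + 0.3934 = 0.8730 mg/L.
DO = C_s − D = 10.4 − 0.8730 = 9.527 mg/L.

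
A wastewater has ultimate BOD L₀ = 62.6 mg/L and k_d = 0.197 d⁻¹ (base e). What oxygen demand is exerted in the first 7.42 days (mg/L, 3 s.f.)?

y ≈ 48.1 mg/L

y_t = L₀(1 − e^(−k_d t)) = 62.6 × (1 − e^(−0.197×7.42))
= 62.6 × (1 − 0.2318) = 62.6 × 0.7682 = 48.09 mg/L.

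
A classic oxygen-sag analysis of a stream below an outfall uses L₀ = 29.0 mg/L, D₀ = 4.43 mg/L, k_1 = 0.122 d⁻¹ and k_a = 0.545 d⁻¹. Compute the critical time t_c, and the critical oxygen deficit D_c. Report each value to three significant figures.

At the critical point dD/dt = 0, so k_1 L₀ e^(−k_1 t) = k_a D. Substituting D(t) from the Streeter–Phelps equation and solving for t gives
t_c = ln[(k_a/k_1)(1 − D₀(k_a−k_1)/(k_1 L₀))] / (k_a−k_1).
Here k_a−k_1 = 0.4230 d⁻¹ and 1 − D₀(k_a−k_1)/(k_1 L₀) = 1 − 4.43×0.4230/(0.122×29.0) = 0.4704, so
t_c = ln(4.467 × 0.4704) / 0.4230 = 0.7425 / 0.4230 = 1.755 d.
D_c = (k_1/k_a) L₀ e^(−k_1 t_c) = (0.122/0.545) × 29.0 × e^(−0.122×1.755) = 0.2239 × 29.0 × 0.8072 = 5.240 mg/L.

t_c ≈ 1.76 d; D_c ≈ 5.24 mg/L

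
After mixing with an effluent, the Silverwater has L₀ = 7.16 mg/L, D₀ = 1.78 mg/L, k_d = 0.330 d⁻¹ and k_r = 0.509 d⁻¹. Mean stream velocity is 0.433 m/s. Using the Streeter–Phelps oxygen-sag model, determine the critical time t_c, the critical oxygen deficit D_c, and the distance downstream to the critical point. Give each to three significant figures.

t_c ≈ 1.61 d; D_c ≈ 2.73 mg/L; x_c ≈ 60.3 km

t_c = [1/(k_r−k_d)] ln[(k_r/k_d)(1 − D₀(k_r−k_d)/(k_d L₀))]
= [1/(0.509−0.330)] ln[(0.509/0.330)(1 − 1.78×0.1790/(0.330×7.16))]
= (1/0.1790) ln[1.542 × 0.8652] = 5.587 × ln(1.334) = 5.587 × 0.2885 = 1.612 d.
L(t_c) = L₀ e^(−k_d t_c) = 7.16 × 0.5875 = 4.206 mg/L, and at the critical point k_r D_c = k_d L, so D_c = (0.330/0.509) × 4.206 = 2.727 mg/L.
x_c = v t_c = 0.433 m/s × 1.612 d × 86400 s/d = 60300 m ≈ 60.3 km.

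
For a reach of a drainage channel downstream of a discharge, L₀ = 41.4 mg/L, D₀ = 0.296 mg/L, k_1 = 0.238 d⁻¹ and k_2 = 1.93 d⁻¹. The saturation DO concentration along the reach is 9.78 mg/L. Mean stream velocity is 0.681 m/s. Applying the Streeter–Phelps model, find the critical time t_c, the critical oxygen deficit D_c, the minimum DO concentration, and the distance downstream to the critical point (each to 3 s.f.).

t_c ≈ 1.21 d; D_c ≈ 3.83 mg/L; min DO ≈ 5.95 mg/L; x_c ≈ 71.0 km

t_c = [1/(k_2−k_1)] ln[(k_2/k_1)(1 − D₀(k_2−k_1)/(k_1 L₀))]
= [1/(1.93−0.238)] ln[(1.93/0.238)(1 − 0.296×1.692/(0.238×41.4))]
= (1/1.692) ln[8.109 × 0.9492] = 0.5910 × ln(7.697) = 0.5910 × 2.041 = 1.206 d.
D_c = (k_1/k_2) L₀ e^(−k_1 t_c) = (0.238/1.93) × 41.4 × e^(−0.238×1.206) = 0.1233 × 41.4 × 0.7505 = 3.831 mg/L.
Minimum DO = C_s − D_c = 9.78 − 3.831 = 5.949 mg/L.
x_c = v t_c = 0.681 m/s × 1.206 d × 86400 s/d = 70970 m ≈ 71.0 km.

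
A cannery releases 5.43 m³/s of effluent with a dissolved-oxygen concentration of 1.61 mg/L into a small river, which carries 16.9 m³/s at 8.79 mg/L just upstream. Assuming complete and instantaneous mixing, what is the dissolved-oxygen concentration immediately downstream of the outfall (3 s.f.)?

7.04 mg/L

Flow-weighted mixing: C = (Q_r C_r + Q_w C_w)/(Q_r + Q_w)
= (16.9×8.79 + 5.43×1.61)/(16.9 + 5.43) = 157.3/22.33 = 7.044 mg/L.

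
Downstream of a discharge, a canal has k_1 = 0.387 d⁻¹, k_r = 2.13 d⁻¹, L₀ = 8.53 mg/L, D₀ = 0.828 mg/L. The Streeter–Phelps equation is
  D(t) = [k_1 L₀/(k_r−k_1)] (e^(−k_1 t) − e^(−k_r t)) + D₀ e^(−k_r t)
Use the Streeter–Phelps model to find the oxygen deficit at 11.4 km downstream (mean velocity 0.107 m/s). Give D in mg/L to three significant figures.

D ≈ 1.10 mg/L

Travel time t = x/v = 11.4 km / (0.107 m/s) = 11400 m / 0.107 m/s = 106500 s = 1.233 d.
k_1 L₀/(k_r−k_1) = 0.387×8.53/(2.13−0.387) = 3.301/1.743 = 1.894 mg/L.
e^(−k_1 t) = e^(−0.387×1.233) = 0.6205; e^(−k_r t) = e^(−2.13×1.233) = 0.07233.
D = 1.894 × (0.6205 − 0.07233) + 0.828 × 0.07233 = 1.038 + 0.05989 = 1.098 mg/L.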